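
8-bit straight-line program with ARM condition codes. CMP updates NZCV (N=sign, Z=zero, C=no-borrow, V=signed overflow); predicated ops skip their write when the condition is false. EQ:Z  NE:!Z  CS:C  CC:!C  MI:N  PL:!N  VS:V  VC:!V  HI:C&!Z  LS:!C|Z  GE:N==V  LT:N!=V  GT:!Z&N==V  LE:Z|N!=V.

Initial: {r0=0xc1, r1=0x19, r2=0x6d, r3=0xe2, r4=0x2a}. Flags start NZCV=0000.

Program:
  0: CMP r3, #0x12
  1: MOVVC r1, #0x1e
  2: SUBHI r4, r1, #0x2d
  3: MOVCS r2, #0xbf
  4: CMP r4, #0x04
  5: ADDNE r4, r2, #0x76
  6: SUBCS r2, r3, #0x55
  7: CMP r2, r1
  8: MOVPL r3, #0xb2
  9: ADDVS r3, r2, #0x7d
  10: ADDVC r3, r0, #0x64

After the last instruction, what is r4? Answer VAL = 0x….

0: ✓ CMP  NZCV=1010
1: ✓ MOVVC  r1←0x1e
2: ✓ SUBHI  r4←0xf1
3: ✓ MOVCS  r2←0xbf
4: ✓ CMP  NZCV=1010
5: ✓ ADDNE  r4←0x35
6: ✓ SUBCS  r2←0x8d
7: ✓ CMP  NZCV=0011
8: ✓ MOVPL  r3←0xb2
9: ✓ ADDVS  r3←0x0a
10: · ADDVC

VAL = 0x35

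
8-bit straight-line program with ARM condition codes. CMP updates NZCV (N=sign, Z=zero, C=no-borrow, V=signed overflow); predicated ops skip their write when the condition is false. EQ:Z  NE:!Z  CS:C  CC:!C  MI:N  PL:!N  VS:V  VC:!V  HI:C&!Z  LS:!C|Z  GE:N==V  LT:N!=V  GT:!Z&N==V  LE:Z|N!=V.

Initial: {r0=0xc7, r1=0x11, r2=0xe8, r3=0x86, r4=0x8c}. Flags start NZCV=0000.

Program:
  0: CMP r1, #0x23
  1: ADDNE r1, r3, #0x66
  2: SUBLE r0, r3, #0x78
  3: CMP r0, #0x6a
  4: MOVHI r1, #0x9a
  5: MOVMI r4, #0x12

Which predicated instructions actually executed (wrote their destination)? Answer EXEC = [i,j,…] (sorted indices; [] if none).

EXEC = [1,2,5]

0: ✓ CMP  NZCV=1000
1: ✓ ADDNE  r1←0xec
2: ✓ SUBLE  r0←0x0e
3: ✓ CMP  NZCV=1000
4: · MOVHI
5: ✓ MOVMI  r4←0x12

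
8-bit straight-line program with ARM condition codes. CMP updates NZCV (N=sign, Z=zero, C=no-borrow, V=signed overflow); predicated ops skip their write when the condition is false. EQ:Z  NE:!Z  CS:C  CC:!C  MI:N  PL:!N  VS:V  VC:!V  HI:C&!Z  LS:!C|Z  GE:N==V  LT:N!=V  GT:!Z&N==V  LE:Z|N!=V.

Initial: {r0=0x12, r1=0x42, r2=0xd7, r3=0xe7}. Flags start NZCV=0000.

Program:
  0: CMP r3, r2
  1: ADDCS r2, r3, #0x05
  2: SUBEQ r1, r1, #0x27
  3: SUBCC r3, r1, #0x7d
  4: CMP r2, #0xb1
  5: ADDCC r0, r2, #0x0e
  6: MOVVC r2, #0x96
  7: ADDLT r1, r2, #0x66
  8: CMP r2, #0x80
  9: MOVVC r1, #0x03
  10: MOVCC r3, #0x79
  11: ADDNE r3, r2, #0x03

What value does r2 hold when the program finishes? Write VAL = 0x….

[0] flags=0010 → (cmp)
[1] flags=0010 CS?T → r2=0xec
[2] flags=0010 EQ?F → skip
[3] flags=0010 CC?F → skip
[4] flags=0010 → (cmp)
[5] flags=0010 CC?F → skip
[6] flags=0010 VC?T → r2=0x96
[7] flags=0010 LT?F → skip
[8] flags=0010 → (cmp)
[9] flags=0010 VC?T → r1=0x03
[10] flags=0010 CC?F → skip
[11] flags=0010 NE?T → r3=0x99

VAL = 0x96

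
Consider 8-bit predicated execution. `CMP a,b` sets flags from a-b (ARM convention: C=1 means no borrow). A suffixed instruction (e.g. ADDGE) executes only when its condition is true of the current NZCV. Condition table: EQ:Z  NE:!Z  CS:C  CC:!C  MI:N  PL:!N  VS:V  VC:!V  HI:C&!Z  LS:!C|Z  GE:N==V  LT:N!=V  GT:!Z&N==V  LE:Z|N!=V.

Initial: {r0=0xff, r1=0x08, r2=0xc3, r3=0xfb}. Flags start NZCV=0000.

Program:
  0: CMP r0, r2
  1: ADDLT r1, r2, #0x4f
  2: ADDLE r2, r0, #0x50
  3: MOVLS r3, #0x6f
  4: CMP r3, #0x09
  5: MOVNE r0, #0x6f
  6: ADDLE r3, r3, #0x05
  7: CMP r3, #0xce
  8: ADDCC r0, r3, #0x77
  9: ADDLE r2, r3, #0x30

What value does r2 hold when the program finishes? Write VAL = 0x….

VAL = 0xc3

[0] flags=0010 → (cmp)
[1] flags=0010 LT?F → skip
[2] flags=0010 LE?F → skip
[3] flags=0010 LS?F → skip
[4] flags=1010 → (cmp)
[5] flags=1010 NE?T → r0=0x6f
[6] flags=1010 LE?T → r3=0x00
[7] flags=0000 → (cmp)
[8] flags=0000 CC?T → r0=0x77
[9] flags=0000 LE?F → skip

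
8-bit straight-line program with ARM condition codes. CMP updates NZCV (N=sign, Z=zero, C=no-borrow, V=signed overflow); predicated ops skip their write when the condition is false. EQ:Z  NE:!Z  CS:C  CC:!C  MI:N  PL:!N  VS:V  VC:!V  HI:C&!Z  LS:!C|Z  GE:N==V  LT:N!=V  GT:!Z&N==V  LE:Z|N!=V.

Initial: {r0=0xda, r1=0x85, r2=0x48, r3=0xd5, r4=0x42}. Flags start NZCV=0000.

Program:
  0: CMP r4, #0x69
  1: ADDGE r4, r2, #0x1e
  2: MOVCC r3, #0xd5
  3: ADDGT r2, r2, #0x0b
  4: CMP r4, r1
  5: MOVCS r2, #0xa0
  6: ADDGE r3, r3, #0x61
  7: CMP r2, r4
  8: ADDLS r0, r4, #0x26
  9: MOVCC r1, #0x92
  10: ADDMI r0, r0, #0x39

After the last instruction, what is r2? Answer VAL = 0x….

VAL = 0x48

[0] flags=1000 → (cmp)
[1] flags=1000 GE?F → skip
[2] flags=1000 CC?T → r3=0xd5
[3] flags=1000 GT?F → skip
[4] flags=1001 → (cmp)
[5] flags=1001 CS?F → skip
[6] flags=1001 GE?T → r3=0x36
[7] flags=0010 → (cmp)
[8] flags=0010 LS?F → skip
[9] flags=0010 CC?F → skip
[10] flags=0010 MI?F → skip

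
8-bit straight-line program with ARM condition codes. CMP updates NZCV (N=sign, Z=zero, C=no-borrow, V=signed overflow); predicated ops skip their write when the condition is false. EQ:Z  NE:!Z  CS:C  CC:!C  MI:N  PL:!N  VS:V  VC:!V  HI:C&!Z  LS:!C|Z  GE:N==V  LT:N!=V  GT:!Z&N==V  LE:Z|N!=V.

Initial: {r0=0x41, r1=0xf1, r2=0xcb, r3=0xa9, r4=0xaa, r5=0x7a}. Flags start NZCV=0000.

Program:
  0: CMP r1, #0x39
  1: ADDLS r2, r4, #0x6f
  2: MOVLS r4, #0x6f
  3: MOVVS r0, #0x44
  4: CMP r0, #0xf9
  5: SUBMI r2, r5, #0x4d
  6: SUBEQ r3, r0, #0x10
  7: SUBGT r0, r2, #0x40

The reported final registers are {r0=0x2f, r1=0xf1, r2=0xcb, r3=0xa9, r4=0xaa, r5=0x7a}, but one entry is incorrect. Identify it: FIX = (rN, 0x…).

FIX = (r0, 0x8b)

0: ✓ CMP  NZCV=1010
1: · ADDLS
2: · MOVLS
3: · MOVVS
4: ✓ CMP  NZCV=0000
5: · SUBMI
6: · SUBEQ
7: ✓ SUBGT  r0←0x8b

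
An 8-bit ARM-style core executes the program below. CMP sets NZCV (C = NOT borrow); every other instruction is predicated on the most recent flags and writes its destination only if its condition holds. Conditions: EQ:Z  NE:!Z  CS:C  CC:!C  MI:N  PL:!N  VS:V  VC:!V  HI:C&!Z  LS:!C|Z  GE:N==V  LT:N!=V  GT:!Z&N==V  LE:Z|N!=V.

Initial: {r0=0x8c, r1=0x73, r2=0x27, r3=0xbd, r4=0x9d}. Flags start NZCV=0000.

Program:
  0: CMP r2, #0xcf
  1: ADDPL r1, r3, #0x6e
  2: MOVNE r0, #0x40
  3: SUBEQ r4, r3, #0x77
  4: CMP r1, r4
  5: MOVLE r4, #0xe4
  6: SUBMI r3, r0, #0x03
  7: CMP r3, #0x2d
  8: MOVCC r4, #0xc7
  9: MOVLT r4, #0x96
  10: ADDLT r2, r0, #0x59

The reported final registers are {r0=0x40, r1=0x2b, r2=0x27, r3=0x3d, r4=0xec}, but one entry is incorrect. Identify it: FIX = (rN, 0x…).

[0] flags=0000 → (cmp)
[1] flags=0000 PL?T → r1=0x2b
[2] flags=0000 NE?T → r0=0x40
[3] flags=0000 EQ?F → skip
[4] flags=1001 → (cmp)
[5] flags=1001 LE?F → skip
[6] flags=1001 MI?T → r3=0x3d
[7] flags=0010 → (cmp)
[8] flags=0010 CC?F → skip
[9] flags=0010 LT?F → skip
[10] flags=0010 LT?F → skip

FIX = (r4, 0x9d)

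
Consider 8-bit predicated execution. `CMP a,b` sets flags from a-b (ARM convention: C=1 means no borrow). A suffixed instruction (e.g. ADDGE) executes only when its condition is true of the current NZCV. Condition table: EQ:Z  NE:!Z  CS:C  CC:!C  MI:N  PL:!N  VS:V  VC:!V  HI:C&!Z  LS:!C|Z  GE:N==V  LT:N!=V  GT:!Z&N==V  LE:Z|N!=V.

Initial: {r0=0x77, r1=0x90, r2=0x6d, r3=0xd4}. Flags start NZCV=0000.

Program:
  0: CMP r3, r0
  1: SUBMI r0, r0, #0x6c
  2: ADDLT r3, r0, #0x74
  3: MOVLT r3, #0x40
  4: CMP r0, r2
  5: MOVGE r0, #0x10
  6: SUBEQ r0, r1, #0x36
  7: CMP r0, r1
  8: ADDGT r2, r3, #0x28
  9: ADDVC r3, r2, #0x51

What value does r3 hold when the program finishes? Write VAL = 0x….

VAL = 0x40

[0] flags=0011 → (cmp)
[1] flags=0011 MI?F → skip
[2] flags=0011 LT?T → r3=0xeb
[3] flags=0011 LT?T → r3=0x40
[4] flags=0010 → (cmp)
[5] flags=0010 GE?T → r0=0x10
[6] flags=0010 EQ?F → skip
[7] flags=1001 → (cmp)
[8] flags=1001 GT?T → r2=0x68
[9] flags=1001 VC?F → skip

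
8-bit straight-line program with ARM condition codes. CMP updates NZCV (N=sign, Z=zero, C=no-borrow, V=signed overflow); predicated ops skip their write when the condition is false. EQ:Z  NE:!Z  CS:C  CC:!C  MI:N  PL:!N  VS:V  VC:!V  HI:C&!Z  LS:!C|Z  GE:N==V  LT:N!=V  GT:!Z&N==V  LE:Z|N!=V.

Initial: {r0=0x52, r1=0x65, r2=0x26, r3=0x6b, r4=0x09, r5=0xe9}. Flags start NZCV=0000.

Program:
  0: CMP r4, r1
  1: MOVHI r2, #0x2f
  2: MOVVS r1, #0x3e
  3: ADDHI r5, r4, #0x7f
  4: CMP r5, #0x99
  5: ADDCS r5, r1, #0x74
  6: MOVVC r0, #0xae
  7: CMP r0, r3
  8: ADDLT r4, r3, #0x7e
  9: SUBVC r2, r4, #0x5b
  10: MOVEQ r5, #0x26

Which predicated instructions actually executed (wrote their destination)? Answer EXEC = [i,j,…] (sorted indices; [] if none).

0: ✓ CMP  NZCV=1000
1: · MOVHI
2: · MOVVS
3: · ADDHI
4: ✓ CMP  NZCV=0010
5: ✓ ADDCS  r5←0xd9
6: ✓ MOVVC  r0←0xae
7: ✓ CMP  NZCV=0011
8: ✓ ADDLT  r4←0xe9
9: · SUBVC
10: · MOVEQ

EXEC = [5,6,8]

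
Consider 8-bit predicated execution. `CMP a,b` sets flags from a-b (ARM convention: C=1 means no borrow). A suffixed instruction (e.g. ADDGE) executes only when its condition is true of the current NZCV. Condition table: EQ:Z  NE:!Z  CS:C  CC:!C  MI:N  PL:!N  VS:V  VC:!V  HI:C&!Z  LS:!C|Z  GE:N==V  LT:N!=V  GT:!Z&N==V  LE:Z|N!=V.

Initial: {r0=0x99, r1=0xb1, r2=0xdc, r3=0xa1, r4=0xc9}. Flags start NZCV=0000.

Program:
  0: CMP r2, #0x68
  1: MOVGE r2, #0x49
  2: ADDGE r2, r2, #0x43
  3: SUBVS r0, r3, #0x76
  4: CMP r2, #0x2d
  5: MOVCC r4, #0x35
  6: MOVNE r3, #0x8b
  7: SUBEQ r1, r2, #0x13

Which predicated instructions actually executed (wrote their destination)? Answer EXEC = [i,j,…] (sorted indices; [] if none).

[0] flags=0011 → (cmp)
[1] flags=0011 GE?F → skip
[2] flags=0011 GE?F → skip
[3] flags=0011 VS?T → r0=0x2b
[4] flags=1010 → (cmp)
[5] flags=1010 CC?F → skip
[6] flags=1010 NE?T → r3=0x8b
[7] flags=1010 EQ?F → skip

EXEC = [3,6]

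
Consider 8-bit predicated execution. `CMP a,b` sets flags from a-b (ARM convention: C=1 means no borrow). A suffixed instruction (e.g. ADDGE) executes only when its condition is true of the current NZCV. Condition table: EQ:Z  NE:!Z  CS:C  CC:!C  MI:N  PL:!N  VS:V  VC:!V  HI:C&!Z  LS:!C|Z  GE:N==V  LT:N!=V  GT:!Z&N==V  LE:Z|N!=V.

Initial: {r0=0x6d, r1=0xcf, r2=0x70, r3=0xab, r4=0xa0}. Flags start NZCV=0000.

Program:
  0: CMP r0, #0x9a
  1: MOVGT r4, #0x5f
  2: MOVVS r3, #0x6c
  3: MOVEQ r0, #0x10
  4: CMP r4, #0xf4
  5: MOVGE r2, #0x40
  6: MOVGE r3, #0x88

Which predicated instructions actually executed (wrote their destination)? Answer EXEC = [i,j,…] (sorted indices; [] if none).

EXEC = [1,2,5,6]

[0] flags=1001 → (cmp)
[1] flags=1001 GT?T → r4=0x5f
[2] flags=1001 VS?T → r3=0x6c
[3] flags=1001 EQ?F → skip
[4] flags=0000 → (cmp)
[5] flags=0000 GE?T → r2=0x40
[6] flags=0000 GE?T → r3=0x88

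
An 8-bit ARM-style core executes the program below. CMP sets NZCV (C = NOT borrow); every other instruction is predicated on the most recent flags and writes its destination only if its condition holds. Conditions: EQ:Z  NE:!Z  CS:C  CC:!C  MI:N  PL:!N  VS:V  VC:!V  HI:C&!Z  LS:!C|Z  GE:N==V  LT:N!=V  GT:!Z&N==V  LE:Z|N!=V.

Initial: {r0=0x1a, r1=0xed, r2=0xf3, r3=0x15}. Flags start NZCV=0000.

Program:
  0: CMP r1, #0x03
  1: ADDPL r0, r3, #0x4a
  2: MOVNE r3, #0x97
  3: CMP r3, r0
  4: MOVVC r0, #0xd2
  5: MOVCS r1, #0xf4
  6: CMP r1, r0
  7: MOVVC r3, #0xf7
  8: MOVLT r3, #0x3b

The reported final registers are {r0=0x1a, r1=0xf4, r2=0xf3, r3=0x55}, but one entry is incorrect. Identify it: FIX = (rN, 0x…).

FIX = (r3, 0x3b)

0: ✓ CMP  NZCV=1010
1: · ADDPL
2: ✓ MOVNE  r3←0x97
3: ✓ CMP  NZCV=0011
4: · MOVVC
5: ✓ MOVCS  r1←0xf4
6: ✓ CMP  NZCV=1010
7: ✓ MOVVC  r3←0xf7
8: ✓ MOVLT  r3←0x3b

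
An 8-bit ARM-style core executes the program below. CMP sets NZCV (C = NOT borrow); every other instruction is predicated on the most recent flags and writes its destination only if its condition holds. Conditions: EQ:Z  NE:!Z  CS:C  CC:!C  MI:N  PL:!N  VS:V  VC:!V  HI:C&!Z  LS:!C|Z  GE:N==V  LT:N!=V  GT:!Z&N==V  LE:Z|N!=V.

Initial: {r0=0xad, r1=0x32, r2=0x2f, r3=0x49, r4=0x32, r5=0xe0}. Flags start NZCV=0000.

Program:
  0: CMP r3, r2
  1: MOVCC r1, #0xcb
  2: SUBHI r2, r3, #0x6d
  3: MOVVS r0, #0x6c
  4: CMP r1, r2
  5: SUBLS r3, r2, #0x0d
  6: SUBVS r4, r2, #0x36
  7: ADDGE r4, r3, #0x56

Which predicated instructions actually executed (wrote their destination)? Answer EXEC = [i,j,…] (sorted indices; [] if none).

EXEC = [2,5,7]

0: ✓ CMP  NZCV=0010
1: · MOVCC
2: ✓ SUBHI  r2←0xdc
3: · MOVVS
4: ✓ CMP  NZCV=0000
5: ✓ SUBLS  r3←0xcf
6: · SUBVS
7: ✓ ADDGE  r4←0x25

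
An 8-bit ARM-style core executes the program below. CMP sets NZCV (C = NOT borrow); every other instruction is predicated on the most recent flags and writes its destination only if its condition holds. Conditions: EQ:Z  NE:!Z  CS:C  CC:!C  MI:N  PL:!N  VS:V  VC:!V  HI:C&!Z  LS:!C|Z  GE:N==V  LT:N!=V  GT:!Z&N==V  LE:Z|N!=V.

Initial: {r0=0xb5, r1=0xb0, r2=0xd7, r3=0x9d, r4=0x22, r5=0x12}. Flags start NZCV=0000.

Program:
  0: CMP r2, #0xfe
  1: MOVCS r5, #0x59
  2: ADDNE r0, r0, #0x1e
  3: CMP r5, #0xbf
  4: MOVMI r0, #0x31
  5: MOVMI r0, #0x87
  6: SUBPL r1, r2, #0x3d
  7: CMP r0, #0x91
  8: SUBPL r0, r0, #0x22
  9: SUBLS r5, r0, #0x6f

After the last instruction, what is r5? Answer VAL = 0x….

[0] flags=1000 → (cmp)
[1] flags=1000 CS?F → skip
[2] flags=1000 NE?T → r0=0xd3
[3] flags=0000 → (cmp)
[4] flags=0000 MI?F → skip
[5] flags=0000 MI?F → skip
[6] flags=0000 PL?T → r1=0x9a
[7] flags=0010 → (cmp)
[8] flags=0010 PL?T → r0=0xb1
[9] flags=0010 LS?F → skip

VAL = 0x12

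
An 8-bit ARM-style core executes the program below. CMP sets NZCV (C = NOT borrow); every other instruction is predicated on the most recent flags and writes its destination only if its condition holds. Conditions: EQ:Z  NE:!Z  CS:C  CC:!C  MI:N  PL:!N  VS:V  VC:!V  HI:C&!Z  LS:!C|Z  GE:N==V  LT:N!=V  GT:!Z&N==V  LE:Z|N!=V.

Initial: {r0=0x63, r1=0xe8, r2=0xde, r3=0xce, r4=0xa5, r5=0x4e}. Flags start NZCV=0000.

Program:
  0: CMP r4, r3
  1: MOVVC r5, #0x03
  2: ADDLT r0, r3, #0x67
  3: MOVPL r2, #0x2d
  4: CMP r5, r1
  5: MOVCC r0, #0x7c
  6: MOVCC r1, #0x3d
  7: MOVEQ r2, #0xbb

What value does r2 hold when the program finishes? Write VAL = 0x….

[0] flags=1000 → (cmp)
[1] flags=1000 VC?T → r5=0x03
[2] flags=1000 LT?T → r0=0x35
[3] flags=1000 PL?F → skip
[4] flags=0000 → (cmp)
[5] flags=0000 CC?T → r0=0x7c
[6] flags=0000 CC?T → r1=0x3d
[7] flags=0000 EQ?F → skip

VAL = 0xde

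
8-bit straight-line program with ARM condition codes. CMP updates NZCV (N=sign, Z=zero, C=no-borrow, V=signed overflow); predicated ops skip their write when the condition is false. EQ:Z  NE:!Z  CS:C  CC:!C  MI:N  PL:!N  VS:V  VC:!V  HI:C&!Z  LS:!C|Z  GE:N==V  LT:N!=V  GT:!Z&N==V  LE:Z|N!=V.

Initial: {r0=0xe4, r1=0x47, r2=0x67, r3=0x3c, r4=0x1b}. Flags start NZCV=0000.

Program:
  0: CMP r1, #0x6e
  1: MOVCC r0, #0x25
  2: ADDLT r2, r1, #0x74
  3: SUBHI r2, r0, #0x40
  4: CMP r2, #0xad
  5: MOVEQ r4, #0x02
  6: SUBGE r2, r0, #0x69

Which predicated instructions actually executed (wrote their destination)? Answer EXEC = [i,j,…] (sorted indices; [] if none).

EXEC = [1,2,6]

[0] flags=1000 → (cmp)
[1] flags=1000 CC?T → r0=0x25
[2] flags=1000 LT?T → r2=0xbb
[3] flags=1000 HI?F → skip
[4] flags=0010 → (cmp)
[5] flags=0010 EQ?F → skip
[6] flags=0010 GE?T → r2=0xbc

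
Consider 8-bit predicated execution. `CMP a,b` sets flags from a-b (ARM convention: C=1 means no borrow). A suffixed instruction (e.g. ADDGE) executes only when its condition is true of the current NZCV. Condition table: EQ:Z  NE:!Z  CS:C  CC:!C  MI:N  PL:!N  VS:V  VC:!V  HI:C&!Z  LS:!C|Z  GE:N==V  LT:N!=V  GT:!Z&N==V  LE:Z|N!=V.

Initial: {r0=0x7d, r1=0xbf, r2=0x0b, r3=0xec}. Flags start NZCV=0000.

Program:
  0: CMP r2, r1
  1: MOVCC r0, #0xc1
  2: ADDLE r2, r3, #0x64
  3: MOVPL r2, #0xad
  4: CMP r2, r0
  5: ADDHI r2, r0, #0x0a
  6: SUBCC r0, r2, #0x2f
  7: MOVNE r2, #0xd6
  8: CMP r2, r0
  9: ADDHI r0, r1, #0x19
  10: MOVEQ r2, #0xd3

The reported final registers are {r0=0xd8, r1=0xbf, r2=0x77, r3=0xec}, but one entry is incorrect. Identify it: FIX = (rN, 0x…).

0: ✓ CMP  NZCV=0000
1: ✓ MOVCC  r0←0xc1
2: · ADDLE
3: ✓ MOVPL  r2←0xad
4: ✓ CMP  NZCV=1000
5: · ADDHI
6: ✓ SUBCC  r0←0x7e
7: ✓ MOVNE  r2←0xd6
8: ✓ CMP  NZCV=0011
9: ✓ ADDHI  r0←0xd8
10: · MOVEQ

FIX = (r2, 0xd6)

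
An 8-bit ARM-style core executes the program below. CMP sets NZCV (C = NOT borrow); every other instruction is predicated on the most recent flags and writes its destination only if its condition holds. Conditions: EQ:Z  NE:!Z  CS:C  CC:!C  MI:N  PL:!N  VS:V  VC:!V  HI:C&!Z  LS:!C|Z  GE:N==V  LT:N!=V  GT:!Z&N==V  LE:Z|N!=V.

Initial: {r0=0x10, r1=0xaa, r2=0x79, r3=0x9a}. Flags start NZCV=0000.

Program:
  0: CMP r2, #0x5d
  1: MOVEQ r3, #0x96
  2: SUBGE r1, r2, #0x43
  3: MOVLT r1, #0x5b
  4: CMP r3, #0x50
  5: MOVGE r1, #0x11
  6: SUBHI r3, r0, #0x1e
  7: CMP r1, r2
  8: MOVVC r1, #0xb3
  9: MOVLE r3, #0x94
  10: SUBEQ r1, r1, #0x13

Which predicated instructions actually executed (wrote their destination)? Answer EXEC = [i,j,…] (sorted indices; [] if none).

EXEC = [2,6,8,9]

0: ✓ CMP  NZCV=0010
1: · MOVEQ
2: ✓ SUBGE  r1←0x36
3: · MOVLT
4: ✓ CMP  NZCV=0011
5: · MOVGE
6: ✓ SUBHI  r3←0xf2
7: ✓ CMP  NZCV=1000
8: ✓ MOVVC  r1←0xb3
9: ✓ MOVLE  r3←0x94
10: · SUBEQ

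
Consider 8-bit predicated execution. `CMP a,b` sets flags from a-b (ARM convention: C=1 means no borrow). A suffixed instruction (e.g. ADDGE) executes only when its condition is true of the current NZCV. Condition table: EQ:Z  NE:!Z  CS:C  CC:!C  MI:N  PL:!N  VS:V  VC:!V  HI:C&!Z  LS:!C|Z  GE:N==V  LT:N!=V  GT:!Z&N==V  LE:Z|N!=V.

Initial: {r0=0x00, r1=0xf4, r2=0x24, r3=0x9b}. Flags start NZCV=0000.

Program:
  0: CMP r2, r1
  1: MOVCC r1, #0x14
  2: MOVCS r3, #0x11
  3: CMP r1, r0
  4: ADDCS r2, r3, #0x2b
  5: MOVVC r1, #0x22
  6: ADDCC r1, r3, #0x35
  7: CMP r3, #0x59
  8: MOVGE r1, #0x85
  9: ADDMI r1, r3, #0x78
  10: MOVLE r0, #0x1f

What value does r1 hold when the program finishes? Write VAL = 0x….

VAL = 0x22

0: ✓ CMP  NZCV=0000
1: ✓ MOVCC  r1←0x14
2: · MOVCS
3: ✓ CMP  NZCV=0010
4: ✓ ADDCS  r2←0xc6
5: ✓ MOVVC  r1←0x22
6: · ADDCC
7: ✓ CMP  NZCV=0011
8: · MOVGE
9: · ADDMI
10: ✓ MOVLE  r0←0x1f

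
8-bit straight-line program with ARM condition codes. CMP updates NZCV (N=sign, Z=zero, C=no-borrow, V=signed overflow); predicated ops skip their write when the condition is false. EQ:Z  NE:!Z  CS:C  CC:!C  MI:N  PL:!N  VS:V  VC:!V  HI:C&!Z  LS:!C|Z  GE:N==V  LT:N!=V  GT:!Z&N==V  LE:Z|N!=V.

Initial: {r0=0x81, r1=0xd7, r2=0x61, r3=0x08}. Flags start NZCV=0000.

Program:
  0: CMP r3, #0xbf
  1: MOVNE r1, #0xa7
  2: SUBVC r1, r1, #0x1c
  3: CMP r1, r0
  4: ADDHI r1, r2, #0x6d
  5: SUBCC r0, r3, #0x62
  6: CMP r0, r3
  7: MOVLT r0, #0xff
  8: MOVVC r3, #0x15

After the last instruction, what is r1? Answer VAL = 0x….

VAL = 0xce

0: ✓ CMP  NZCV=0000
1: ✓ MOVNE  r1←0xa7
2: ✓ SUBVC  r1←0x8b
3: ✓ CMP  NZCV=0010
4: ✓ ADDHI  r1←0xce
5: · SUBCC
6: ✓ CMP  NZCV=0011
7: ✓ MOVLT  r0←0xff
8: · MOVVC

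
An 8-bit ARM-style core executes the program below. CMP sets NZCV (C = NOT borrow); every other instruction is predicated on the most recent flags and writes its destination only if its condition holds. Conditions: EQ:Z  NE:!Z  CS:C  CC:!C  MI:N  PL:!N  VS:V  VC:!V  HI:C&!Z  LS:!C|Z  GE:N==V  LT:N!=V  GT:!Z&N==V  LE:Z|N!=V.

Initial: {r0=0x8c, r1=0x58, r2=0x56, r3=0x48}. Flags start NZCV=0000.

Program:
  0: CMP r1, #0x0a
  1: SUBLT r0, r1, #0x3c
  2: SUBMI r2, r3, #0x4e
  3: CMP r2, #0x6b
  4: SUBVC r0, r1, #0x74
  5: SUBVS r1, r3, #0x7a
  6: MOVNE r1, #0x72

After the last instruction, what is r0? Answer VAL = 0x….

0: ✓ CMP  NZCV=0010
1: · SUBLT
2: · SUBMI
3: ✓ CMP  NZCV=1000
4: ✓ SUBVC  r0←0xe4
5: · SUBVS
6: ✓ MOVNE  r1←0x72

VAL = 0xe4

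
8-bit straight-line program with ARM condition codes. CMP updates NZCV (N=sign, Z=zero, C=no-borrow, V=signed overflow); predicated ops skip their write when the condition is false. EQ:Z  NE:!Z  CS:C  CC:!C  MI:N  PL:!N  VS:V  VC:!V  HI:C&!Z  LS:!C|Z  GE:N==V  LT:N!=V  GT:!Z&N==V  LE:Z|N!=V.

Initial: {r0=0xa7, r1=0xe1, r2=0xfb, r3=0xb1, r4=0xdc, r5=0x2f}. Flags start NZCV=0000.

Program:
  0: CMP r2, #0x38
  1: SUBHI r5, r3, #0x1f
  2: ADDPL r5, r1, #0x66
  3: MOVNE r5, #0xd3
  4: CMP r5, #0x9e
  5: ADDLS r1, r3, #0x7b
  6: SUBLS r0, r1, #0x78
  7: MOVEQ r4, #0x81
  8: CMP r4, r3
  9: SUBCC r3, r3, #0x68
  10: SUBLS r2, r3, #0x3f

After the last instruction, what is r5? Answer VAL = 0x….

VAL = 0xd3

0: ✓ CMP  NZCV=1010
1: ✓ SUBHI  r5←0x92
2: · ADDPL
3: ✓ MOVNE  r5←0xd3
4: ✓ CMP  NZCV=0010
5: · ADDLS
6: · SUBLS
7: · MOVEQ
8: ✓ CMP  NZCV=0010
9: · SUBCC
10: · SUBLS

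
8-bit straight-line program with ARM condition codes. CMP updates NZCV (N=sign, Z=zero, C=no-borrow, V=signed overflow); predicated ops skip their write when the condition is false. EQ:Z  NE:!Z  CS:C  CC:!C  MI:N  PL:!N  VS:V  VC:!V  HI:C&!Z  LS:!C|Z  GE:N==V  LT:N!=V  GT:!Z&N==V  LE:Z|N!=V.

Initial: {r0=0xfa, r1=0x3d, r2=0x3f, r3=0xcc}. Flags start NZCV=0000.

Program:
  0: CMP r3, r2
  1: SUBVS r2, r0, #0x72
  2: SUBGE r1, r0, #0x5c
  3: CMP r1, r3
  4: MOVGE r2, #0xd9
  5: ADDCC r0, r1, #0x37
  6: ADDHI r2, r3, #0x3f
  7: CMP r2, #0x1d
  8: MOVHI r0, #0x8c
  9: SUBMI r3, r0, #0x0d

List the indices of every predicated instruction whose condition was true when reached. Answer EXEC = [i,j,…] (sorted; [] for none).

0: ✓ CMP  NZCV=1010
1: · SUBVS
2: · SUBGE
3: ✓ CMP  NZCV=0000
4: ✓ MOVGE  r2←0xd9
5: ✓ ADDCC  r0←0x74
6: · ADDHI
7: ✓ CMP  NZCV=1010
8: ✓ MOVHI  r0←0x8c
9: ✓ SUBMI  r3←0x7f

EXEC = [4,5,8,9]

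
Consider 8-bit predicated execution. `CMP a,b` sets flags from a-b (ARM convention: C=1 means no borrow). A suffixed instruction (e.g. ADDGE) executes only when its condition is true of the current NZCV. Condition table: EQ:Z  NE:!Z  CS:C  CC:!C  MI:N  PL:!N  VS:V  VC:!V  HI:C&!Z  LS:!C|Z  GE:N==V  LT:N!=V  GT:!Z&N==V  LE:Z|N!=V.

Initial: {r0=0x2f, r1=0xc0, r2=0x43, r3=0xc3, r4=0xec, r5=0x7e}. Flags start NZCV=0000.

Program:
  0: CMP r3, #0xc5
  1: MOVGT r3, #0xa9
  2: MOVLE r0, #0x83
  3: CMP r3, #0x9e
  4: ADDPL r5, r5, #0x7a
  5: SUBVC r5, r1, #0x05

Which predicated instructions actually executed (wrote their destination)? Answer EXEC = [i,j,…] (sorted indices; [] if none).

EXEC = [2,4,5]

[0] flags=1000 → (cmp)
[1] flags=1000 GT?F → skip
[2] flags=1000 LE?T → r0=0x83
[3] flags=0010 → (cmp)
[4] flags=0010 PL?T → r5=0xf8
[5] flags=0010 VC?T → r5=0xbb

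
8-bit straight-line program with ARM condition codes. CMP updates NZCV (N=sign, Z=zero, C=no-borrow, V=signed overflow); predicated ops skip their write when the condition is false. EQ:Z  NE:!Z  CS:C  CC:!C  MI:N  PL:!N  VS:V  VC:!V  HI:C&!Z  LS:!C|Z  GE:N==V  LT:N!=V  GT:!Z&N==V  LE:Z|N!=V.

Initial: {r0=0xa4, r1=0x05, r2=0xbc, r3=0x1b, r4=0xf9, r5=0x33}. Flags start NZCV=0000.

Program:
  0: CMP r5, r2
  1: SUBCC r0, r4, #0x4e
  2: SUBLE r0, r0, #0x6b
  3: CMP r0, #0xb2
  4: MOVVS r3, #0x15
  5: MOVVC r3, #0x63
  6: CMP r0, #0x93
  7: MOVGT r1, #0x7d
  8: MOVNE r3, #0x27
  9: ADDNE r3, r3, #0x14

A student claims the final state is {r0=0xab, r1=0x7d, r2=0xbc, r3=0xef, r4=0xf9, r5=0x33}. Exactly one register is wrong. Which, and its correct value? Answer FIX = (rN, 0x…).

FIX = (r3, 0x3b)

[0] flags=0000 → (cmp)
[1] flags=0000 CC?T → r0=0xab
[2] flags=0000 LE?F → skip
[3] flags=1000 → (cmp)
[4] flags=1000 VS?F → skip
[5] flags=1000 VC?T → r3=0x63
[6] flags=0010 → (cmp)
[7] flags=0010 GT?T → r1=0x7d
[8] flags=0010 NE?T → r3=0x27
[9] flags=0010 NE?T → r3=0x3b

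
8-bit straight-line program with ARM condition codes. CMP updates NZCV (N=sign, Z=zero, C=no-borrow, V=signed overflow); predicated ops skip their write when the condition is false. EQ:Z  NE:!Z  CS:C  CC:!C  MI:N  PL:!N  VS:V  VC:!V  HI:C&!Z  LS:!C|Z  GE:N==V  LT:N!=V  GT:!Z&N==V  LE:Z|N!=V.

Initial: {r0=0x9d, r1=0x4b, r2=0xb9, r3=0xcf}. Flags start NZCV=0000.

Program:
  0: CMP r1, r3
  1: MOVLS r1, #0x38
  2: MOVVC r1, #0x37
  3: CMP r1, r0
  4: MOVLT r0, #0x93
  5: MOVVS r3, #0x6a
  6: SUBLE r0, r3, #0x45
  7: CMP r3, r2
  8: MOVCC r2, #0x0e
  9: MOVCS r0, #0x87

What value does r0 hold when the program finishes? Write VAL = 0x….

[0] flags=0000 → (cmp)
[1] flags=0000 LS?T → r1=0x38
[2] flags=0000 VC?T → r1=0x37
[3] flags=1001 → (cmp)
[4] flags=1001 LT?F → skip
[5] flags=1001 VS?T → r3=0x6a
[6] flags=1001 LE?F → skip
[7] flags=1001 → (cmp)
[8] flags=1001 CC?T → r2=0x0e
[9] flags=1001 CS?F → skip

VAL = 0x9d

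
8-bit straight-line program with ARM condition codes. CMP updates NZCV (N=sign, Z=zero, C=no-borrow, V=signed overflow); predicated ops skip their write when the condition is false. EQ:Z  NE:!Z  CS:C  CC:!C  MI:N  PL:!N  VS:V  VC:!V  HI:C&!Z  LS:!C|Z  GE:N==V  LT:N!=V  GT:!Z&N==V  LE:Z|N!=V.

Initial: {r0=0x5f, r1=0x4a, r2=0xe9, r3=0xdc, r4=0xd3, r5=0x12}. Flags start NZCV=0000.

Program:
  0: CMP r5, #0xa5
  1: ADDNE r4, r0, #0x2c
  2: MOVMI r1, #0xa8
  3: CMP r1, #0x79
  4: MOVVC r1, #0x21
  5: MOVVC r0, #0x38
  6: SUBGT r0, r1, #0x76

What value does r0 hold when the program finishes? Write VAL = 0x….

0: ✓ CMP  NZCV=0000
1: ✓ ADDNE  r4←0x8b
2: · MOVMI
3: ✓ CMP  NZCV=1000
4: ✓ MOVVC  r1←0x21
5: ✓ MOVVC  r0←0x38
6: · SUBGT

VAL = 0x38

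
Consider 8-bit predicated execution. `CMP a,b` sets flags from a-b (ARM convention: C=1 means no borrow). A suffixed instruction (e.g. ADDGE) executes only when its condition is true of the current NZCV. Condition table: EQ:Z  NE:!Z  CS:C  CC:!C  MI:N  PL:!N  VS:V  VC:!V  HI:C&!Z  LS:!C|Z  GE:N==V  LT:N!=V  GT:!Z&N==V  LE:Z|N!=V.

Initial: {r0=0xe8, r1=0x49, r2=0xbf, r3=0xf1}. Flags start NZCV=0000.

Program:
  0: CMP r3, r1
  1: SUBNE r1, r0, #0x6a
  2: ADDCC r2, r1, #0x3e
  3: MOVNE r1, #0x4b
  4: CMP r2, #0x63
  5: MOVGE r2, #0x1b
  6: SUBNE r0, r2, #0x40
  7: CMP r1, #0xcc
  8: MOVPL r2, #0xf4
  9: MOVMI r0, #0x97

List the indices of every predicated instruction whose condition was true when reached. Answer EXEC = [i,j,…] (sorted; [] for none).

0: ✓ CMP  NZCV=1010
1: ✓ SUBNE  r1←0x7e
2: · ADDCC
3: ✓ MOVNE  r1←0x4b
4: ✓ CMP  NZCV=0011
5: · MOVGE
6: ✓ SUBNE  r0←0x7f
7: ✓ CMP  NZCV=0000
8: ✓ MOVPL  r2←0xf4
9: · MOVMI

EXEC = [1,3,6,8]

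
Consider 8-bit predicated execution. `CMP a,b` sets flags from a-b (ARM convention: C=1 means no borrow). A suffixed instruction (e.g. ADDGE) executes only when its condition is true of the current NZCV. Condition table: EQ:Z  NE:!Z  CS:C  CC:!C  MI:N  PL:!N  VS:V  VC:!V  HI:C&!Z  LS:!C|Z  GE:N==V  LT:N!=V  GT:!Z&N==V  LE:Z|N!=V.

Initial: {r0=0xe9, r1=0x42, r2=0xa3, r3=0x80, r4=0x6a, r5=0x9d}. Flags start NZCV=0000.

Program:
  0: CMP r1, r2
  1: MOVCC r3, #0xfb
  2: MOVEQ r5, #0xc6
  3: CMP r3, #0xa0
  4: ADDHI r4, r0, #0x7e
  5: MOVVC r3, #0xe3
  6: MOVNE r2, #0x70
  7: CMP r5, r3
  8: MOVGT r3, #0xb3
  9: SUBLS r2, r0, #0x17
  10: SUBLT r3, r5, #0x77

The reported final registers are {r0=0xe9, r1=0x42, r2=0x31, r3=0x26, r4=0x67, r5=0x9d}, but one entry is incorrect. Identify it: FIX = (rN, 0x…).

FIX = (r2, 0xd2)

[0] flags=1001 → (cmp)
[1] flags=1001 CC?T → r3=0xfb
[2] flags=1001 EQ?F → skip
[3] flags=0010 → (cmp)
[4] flags=0010 HI?T → r4=0x67
[5] flags=0010 VC?T → r3=0xe3
[6] flags=0010 NE?T → r2=0x70
[7] flags=1000 → (cmp)
[8] flags=1000 GT?F → skip
[9] flags=1000 LS?T → r2=0xd2
[10] flags=1000 LT?T → r3=0x26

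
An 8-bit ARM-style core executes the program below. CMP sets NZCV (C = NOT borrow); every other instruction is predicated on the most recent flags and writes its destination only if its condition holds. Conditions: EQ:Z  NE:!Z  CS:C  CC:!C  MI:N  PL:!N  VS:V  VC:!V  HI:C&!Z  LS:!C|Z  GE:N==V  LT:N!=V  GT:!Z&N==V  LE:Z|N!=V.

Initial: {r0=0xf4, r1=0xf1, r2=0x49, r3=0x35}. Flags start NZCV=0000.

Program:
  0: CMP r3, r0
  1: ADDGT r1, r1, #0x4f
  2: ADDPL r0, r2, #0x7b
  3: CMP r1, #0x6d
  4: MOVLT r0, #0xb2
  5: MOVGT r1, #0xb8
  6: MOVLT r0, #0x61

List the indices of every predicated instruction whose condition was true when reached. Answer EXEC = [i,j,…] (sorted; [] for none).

0: ✓ CMP  NZCV=0000
1: ✓ ADDGT  r1←0x40
2: ✓ ADDPL  r0←0xc4
3: ✓ CMP  NZCV=1000
4: ✓ MOVLT  r0←0xb2
5: · MOVGT
6: ✓ MOVLT  r0←0x61

EXEC = [1,2,4,6]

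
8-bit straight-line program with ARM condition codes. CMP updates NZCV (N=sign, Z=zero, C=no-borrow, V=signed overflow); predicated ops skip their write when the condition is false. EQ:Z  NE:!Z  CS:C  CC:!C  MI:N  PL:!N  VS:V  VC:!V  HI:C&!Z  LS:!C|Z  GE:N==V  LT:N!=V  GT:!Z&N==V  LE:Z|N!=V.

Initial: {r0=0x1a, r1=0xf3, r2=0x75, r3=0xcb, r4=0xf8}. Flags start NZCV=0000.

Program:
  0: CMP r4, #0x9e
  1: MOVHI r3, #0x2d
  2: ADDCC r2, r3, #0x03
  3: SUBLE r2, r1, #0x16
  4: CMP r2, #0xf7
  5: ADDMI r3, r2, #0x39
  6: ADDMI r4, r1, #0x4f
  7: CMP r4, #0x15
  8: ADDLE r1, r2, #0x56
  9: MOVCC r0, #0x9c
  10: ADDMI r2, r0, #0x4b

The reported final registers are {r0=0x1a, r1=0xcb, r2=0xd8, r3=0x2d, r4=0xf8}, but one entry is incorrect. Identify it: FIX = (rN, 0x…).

FIX = (r2, 0x65)

[0] flags=0010 → (cmp)
[1] flags=0010 HI?T → r3=0x2d
[2] flags=0010 CC?F → skip
[3] flags=0010 LE?F → skip
[4] flags=0000 → (cmp)
[5] flags=0000 MI?F → skip
[6] flags=0000 MI?F → skip
[7] flags=1010 → (cmp)
[8] flags=1010 LE?T → r1=0xcb
[9] flags=1010 CC?F → skip
[10] flags=1010 MI?T → r2=0x65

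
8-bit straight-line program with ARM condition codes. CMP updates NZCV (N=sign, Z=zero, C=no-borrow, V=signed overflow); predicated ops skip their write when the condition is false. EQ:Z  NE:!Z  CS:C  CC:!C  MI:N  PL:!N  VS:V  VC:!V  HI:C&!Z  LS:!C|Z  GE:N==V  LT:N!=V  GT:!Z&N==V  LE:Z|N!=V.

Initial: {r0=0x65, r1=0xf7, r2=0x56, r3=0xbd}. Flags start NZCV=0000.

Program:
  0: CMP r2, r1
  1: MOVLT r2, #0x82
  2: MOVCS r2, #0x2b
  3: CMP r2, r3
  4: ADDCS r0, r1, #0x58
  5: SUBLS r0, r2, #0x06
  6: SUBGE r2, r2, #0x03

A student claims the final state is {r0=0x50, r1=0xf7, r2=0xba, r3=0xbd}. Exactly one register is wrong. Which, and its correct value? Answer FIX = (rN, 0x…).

FIX = (r2, 0x53)

0: ✓ CMP  NZCV=0000
1: · MOVLT
2: · MOVCS
3: ✓ CMP  NZCV=1001
4: · ADDCS
5: ✓ SUBLS  r0←0x50
6: ✓ SUBGE  r2←0x53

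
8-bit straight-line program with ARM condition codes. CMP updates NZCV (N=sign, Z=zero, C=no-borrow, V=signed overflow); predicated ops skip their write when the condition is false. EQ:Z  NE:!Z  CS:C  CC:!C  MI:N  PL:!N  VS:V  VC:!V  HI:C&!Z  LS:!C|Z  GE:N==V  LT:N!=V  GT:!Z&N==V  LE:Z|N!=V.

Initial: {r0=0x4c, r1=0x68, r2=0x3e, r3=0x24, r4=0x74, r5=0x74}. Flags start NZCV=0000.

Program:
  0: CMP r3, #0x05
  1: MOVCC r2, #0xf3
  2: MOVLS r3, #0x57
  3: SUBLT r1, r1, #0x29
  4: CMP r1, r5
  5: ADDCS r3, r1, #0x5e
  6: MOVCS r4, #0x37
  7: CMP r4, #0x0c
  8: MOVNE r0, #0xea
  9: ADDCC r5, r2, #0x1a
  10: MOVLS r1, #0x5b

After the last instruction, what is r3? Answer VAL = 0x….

[0] flags=0010 → (cmp)
[1] flags=0010 CC?F → skip
[2] flags=0010 LS?F → skip
[3] flags=0010 LT?F → skip
[4] flags=1000 → (cmp)
[5] flags=1000 CS?F → skip
[6] flags=1000 CS?F → skip
[7] flags=0010 → (cmp)
[8] flags=0010 NE?T → r0=0xea
[9] flags=0010 CC?F → skip
[10] flags=0010 LS?F → skip

VAL = 0x24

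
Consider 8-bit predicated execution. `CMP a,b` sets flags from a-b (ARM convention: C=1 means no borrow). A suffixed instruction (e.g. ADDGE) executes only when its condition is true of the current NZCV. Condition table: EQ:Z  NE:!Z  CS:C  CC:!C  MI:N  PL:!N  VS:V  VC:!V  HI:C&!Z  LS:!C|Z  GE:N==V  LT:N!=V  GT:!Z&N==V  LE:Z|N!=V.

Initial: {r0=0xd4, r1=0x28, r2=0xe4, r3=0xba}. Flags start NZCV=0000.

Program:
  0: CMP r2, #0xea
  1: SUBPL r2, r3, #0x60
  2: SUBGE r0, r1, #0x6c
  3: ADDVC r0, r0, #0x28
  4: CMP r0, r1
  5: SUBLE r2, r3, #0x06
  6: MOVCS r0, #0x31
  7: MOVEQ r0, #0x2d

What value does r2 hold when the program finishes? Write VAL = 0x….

VAL = 0xb4

0: ✓ CMP  NZCV=1000
1: · SUBPL
2: · SUBGE
3: ✓ ADDVC  r0←0xfc
4: ✓ CMP  NZCV=1010
5: ✓ SUBLE  r2←0xb4
6: ✓ MOVCS  r0←0x31
7: · MOVEQ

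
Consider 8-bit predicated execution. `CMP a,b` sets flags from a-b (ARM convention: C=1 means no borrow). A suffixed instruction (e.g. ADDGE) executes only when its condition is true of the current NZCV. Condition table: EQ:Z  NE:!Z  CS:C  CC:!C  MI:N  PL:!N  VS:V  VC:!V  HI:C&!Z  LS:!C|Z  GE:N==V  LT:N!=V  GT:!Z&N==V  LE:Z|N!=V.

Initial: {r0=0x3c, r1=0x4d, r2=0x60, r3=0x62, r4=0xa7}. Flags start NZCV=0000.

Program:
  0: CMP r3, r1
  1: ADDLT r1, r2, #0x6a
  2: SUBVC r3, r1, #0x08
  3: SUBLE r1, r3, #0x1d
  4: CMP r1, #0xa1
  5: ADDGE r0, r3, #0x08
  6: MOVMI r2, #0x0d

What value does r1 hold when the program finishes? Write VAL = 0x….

0: ✓ CMP  NZCV=0010
1: · ADDLT
2: ✓ SUBVC  r3←0x45
3: · SUBLE
4: ✓ CMP  NZCV=1001
5: ✓ ADDGE  r0←0x4d
6: ✓ MOVMI  r2←0x0d

VAL = 0x4d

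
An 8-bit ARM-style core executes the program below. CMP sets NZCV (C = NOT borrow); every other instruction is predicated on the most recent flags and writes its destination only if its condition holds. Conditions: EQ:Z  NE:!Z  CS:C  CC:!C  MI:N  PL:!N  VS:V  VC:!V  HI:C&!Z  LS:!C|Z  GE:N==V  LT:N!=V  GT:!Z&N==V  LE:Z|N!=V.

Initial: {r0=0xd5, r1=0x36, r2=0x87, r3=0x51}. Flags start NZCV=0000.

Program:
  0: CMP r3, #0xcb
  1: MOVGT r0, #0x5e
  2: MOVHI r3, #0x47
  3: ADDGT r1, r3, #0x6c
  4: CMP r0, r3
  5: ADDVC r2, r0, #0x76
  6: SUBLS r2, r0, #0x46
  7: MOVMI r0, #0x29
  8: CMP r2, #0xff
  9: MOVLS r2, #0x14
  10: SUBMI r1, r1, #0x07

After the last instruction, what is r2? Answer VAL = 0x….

0: ✓ CMP  NZCV=1001
1: ✓ MOVGT  r0←0x5e
2: · MOVHI
3: ✓ ADDGT  r1←0xbd
4: ✓ CMP  NZCV=0010
5: ✓ ADDVC  r2←0xd4
6: · SUBLS
7: · MOVMI
8: ✓ CMP  NZCV=1000
9: ✓ MOVLS  r2←0x14
10: ✓ SUBMI  r1←0xb6

VAL = 0x14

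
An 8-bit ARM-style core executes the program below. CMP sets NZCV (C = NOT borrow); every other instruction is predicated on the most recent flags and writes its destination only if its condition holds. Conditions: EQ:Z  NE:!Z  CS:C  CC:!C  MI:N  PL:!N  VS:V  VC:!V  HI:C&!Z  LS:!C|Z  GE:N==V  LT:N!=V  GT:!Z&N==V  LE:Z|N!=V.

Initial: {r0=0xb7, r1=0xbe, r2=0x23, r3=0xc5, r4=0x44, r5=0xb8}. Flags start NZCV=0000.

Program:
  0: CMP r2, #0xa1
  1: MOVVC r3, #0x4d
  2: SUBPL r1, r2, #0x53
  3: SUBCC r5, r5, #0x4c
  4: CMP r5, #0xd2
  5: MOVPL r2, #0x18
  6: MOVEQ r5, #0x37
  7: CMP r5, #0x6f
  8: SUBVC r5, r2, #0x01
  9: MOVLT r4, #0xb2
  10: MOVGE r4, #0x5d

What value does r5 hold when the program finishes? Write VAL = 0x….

VAL = 0x22

0: ✓ CMP  NZCV=1001
1: · MOVVC
2: · SUBPL
3: ✓ SUBCC  r5←0x6c
4: ✓ CMP  NZCV=1001
5: · MOVPL
6: · MOVEQ
7: ✓ CMP  NZCV=1000
8: ✓ SUBVC  r5←0x22
9: ✓ MOVLT  r4←0xb2
10: · MOVGE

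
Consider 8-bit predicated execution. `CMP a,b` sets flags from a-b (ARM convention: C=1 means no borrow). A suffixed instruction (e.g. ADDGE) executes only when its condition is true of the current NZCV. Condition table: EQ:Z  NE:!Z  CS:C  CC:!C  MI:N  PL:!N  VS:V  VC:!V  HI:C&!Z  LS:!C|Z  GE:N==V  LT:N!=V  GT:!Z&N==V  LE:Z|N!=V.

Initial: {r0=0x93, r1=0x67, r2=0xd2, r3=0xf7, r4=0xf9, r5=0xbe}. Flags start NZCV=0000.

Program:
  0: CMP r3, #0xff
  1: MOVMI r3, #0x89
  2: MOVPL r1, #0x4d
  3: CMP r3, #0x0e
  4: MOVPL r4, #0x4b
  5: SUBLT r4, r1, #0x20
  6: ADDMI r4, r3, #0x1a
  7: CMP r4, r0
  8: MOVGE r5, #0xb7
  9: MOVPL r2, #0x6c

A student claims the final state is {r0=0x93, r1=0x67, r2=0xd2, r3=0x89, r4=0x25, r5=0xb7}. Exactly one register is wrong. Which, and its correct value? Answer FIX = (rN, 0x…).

FIX = (r4, 0x47)

0: ✓ CMP  NZCV=1000
1: ✓ MOVMI  r3←0x89
2: · MOVPL
3: ✓ CMP  NZCV=0011
4: ✓ MOVPL  r4←0x4b
5: ✓ SUBLT  r4←0x47
6: · ADDMI
7: ✓ CMP  NZCV=1001
8: ✓ MOVGE  r5←0xb7
9: · MOVPL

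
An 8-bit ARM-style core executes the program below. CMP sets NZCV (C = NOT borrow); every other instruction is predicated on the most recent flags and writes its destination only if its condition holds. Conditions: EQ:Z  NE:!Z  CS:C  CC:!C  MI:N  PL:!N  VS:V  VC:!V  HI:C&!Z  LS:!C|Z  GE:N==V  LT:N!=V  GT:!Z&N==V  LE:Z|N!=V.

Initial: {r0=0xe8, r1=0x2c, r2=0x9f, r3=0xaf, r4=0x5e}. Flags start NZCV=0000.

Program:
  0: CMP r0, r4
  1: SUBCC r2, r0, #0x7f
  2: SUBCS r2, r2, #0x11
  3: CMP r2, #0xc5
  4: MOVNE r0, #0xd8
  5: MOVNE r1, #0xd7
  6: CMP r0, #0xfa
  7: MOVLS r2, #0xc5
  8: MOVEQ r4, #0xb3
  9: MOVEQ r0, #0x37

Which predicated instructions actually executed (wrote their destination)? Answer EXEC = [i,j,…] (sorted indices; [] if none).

0: ✓ CMP  NZCV=1010
1: · SUBCC
2: ✓ SUBCS  r2←0x8e
3: ✓ CMP  NZCV=1000
4: ✓ MOVNE  r0←0xd8
5: ✓ MOVNE  r1←0xd7
6: ✓ CMP  NZCV=1000
7: ✓ MOVLS  r2←0xc5
8: · MOVEQ
9: · MOVEQ

EXEC = [2,4,5,7]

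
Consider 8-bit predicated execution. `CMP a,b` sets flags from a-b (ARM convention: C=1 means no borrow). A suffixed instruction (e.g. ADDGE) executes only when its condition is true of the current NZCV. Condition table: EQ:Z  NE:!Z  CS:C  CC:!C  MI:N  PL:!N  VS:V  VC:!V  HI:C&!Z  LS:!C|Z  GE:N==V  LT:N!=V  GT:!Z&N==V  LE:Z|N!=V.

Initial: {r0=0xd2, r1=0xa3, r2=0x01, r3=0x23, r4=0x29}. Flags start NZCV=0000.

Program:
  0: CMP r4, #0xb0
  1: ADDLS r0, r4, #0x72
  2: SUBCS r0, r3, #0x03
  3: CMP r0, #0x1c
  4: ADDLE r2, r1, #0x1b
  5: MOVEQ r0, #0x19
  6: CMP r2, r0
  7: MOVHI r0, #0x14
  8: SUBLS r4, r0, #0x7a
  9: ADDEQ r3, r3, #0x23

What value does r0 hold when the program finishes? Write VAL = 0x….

[0] flags=0000 → (cmp)
[1] flags=0000 LS?T → r0=0x9b
[2] flags=0000 CS?F → skip
[3] flags=0011 → (cmp)
[4] flags=0011 LE?T → r2=0xbe
[5] flags=0011 EQ?F → skip
[6] flags=0010 → (cmp)
[7] flags=0010 HI?T → r0=0x14
[8] flags=0010 LS?F → skip
[9] flags=0010 EQ?F → skip

VAL = 0x14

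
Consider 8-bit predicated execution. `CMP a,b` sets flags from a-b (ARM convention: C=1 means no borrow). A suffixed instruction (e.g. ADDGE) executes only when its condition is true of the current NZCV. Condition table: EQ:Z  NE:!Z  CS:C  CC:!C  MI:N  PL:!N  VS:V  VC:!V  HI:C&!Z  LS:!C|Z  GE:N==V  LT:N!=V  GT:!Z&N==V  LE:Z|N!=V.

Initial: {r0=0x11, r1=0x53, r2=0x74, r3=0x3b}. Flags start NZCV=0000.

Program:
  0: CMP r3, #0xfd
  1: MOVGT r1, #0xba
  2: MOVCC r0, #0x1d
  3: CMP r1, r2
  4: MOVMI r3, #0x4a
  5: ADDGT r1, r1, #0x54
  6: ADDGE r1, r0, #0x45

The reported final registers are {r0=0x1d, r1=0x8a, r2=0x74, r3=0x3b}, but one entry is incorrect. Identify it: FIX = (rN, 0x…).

0: ✓ CMP  NZCV=0000
1: ✓ MOVGT  r1←0xba
2: ✓ MOVCC  r0←0x1d
3: ✓ CMP  NZCV=0011
4: · MOVMI
5: · ADDGT
6: · ADDGE

FIX = (r1, 0xba)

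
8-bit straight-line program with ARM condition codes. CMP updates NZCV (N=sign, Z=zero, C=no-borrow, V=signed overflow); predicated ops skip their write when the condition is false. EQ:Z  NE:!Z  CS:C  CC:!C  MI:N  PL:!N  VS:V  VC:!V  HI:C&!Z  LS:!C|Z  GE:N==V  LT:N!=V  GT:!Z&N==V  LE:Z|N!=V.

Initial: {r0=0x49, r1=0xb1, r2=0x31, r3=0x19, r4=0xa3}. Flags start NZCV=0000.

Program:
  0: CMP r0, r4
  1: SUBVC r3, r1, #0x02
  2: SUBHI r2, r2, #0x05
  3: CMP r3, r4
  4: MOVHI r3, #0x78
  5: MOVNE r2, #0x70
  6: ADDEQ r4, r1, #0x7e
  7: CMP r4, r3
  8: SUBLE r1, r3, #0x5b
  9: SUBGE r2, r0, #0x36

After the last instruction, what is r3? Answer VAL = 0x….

[0] flags=1001 → (cmp)
[1] flags=1001 VC?F → skip
[2] flags=1001 HI?F → skip
[3] flags=0000 → (cmp)
[4] flags=0000 HI?F → skip
[5] flags=0000 NE?T → r2=0x70
[6] flags=0000 EQ?F → skip
[7] flags=1010 → (cmp)
[8] flags=1010 LE?T → r1=0xbe
[9] flags=1010 GE?F → skip

VAL = 0x19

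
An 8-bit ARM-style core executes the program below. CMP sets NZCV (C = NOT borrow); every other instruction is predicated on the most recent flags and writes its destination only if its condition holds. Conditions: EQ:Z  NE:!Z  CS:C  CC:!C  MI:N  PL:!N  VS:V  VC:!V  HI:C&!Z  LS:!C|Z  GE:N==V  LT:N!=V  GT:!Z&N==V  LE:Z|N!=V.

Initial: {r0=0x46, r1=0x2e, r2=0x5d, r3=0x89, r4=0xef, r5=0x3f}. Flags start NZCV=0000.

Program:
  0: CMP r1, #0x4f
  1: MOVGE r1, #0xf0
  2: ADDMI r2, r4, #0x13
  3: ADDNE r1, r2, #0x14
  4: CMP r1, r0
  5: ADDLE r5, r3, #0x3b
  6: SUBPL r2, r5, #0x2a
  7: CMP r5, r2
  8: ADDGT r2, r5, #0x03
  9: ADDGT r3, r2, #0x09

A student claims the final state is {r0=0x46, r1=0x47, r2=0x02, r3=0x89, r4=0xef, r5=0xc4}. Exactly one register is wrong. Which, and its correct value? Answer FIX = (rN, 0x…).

0: ✓ CMP  NZCV=1000
1: · MOVGE
2: ✓ ADDMI  r2←0x02
3: ✓ ADDNE  r1←0x16
4: ✓ CMP  NZCV=1000
5: ✓ ADDLE  r5←0xc4
6: · SUBPL
7: ✓ CMP  NZCV=1010
8: · ADDGT
9: · ADDGT

FIX = (r1, 0x16)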